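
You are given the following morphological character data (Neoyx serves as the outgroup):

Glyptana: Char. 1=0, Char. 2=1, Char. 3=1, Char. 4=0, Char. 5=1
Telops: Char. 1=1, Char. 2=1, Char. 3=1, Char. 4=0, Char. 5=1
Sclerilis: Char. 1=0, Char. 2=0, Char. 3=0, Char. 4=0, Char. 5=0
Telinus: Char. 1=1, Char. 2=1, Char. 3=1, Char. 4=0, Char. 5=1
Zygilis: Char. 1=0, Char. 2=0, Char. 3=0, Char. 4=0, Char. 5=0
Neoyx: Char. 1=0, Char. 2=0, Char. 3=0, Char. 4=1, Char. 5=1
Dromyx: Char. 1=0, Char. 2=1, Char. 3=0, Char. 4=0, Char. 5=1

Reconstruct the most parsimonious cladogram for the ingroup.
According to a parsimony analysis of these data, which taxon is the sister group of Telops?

Telinus

Character polarity is set by the outgroup: the derived state is whichever differs from the outgroup's state, so for Char. 4, Char. 5 the derived state is '0', and for the remaining characters it is '1'.
Char. 1 (derived state '1') is shared by Telinus and Telops — a synapomorphy uniting that clade.
Char. 2 (derived state '1') is shared by Dromyx, Glyptana, Telinus, and Telops — a synapomorphy uniting that clade.
Char. 3: derived state '1' in Glyptana, Telinus, and Telops only — synapomorphy for {Glyptana, Telinus, Telops}.
All ingroup taxa share the derived state '0' for Char. 4; it defines the ingroup but does not resolve relationships within it.
Only Sclerilis and Zygilis show the derived state '0' for Char. 5, supporting them as a clade.
Most parsimonious ingroup topology: ((((Telops,Telinus),Glyptana),Dromyx),(Sclerilis,Zygilis)).
Telops and Telinus form a cherry on this tree, so they are sister taxa.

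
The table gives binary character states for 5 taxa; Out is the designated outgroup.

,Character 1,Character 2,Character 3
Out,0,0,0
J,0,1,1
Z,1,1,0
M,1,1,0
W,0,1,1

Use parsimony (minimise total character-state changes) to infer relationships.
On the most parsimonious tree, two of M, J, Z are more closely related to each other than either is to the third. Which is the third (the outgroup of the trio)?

The outgroup has state '0' for every character, so '1' is the derived state throughout.
Only M and Z show the derived state '1' for Character 1, supporting them as a clade.
All ingroup taxa share the derived state '1' for Character 2; it defines the ingroup but does not resolve relationships within it.
Character 3 (derived state '1') is shared by J and W — a synapomorphy uniting that clade.
Most parsimonious ingroup topology: ((J,W),(Z,M)).
M and Z share a more recent common ancestor with each other than either does with J, so J is the least closely related of the three.

J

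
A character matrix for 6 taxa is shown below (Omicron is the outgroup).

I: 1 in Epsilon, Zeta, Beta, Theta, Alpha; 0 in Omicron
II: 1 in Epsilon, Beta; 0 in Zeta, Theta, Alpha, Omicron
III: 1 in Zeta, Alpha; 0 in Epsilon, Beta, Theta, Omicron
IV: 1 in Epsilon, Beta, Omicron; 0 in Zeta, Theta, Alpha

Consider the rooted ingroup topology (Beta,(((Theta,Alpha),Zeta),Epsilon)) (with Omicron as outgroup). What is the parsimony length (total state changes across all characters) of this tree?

Map each character onto (Beta,(((Theta,Alpha),Zeta),Epsilon)) (rooted by Omicron) and count the minimum state changes it requires (Fitch parsimony):
I: 1; II: 2; III: 2; IV: 1.
Total tree length = 6.

6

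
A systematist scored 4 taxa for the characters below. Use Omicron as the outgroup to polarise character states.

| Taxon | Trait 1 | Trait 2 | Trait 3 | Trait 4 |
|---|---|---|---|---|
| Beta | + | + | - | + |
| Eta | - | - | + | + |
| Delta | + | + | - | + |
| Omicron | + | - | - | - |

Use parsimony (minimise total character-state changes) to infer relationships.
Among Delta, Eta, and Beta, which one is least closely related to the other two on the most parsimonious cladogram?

Eta

Character polarity is set by the outgroup: the derived state is whichever differs from the outgroup's state, so for Trait 1 the derived state is '-', and for the remaining characters it is '+'.
Trait 1 (derived state '-') is unique to Eta (autapomorphy; uninformative for grouping).
Only Beta and Delta show the derived state '+' for Trait 2, supporting them as a clade.
Trait 3 (derived state '+') is unique to Eta (autapomorphy; uninformative for grouping).
All ingroup taxa share the derived state '+' for Trait 4; it defines the ingroup but does not resolve relationships within it.
Most parsimonious ingroup topology: ((Beta,Delta),Eta).
Delta and Beta share a more recent common ancestor with each other than either does with Eta, so Eta is the least closely related of the three.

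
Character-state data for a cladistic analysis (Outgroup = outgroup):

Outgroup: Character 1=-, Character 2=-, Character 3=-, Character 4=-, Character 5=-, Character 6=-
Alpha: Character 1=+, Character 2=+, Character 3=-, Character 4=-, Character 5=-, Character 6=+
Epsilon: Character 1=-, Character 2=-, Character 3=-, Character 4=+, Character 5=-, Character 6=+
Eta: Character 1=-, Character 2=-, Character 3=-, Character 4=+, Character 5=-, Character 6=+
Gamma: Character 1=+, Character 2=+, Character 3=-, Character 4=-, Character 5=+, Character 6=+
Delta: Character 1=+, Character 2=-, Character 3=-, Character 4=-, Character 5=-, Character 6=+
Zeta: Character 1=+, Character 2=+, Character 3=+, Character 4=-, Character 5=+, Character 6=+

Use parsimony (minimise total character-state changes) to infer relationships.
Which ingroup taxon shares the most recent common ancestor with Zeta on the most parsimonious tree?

The outgroup has state '-' for every character, so '+' is the derived state throughout.
Character 1: derived state '+' in Alpha, Delta, Gamma, and Zeta only — synapomorphy for {Alpha, Delta, Gamma, Zeta}.
Only Alpha, Gamma, and Zeta show the derived state '+' for Character 2, supporting them as a clade.
Character 3 (derived state '+') is unique to Zeta (autapomorphy; uninformative for grouping).
Character 4: derived state '+' in Epsilon and Eta only — synapomorphy for {Epsilon, Eta}.
Only Gamma and Zeta show the derived state '+' for Character 5, supporting them as a clade.
All ingroup taxa share the derived state '+' for Character 6; it defines the ingroup but does not resolve relationships within it.
Most parsimonious ingroup topology: (((Alpha,(Gamma,Zeta)),Delta),(Epsilon,Eta)).
Zeta and Gamma form a cherry on this tree, so they are sister taxa.

Gamma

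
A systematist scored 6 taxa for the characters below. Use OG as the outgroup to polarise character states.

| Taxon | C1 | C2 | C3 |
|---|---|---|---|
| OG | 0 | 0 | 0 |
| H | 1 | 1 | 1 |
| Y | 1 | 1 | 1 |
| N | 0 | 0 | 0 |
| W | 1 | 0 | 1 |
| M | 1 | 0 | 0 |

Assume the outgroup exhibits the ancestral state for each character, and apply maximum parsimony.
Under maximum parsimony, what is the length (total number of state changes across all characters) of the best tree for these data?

3

The outgroup has state '0' for every character, so '1' is the derived state throughout.
Only H, M, W, and Y show the derived state '1' for C1, supporting them as a clade.
C2: derived state '1' in H and Y only — synapomorphy for {H, Y}.
C3 (derived state '1') is shared by H, W, and Y — a synapomorphy uniting that clade.
Most parsimonious ingroup topology: ((((H,Y),W),M),N).
Changes per character on this tree: C1: 1; C2: 1; C3: 1.
Total = 3.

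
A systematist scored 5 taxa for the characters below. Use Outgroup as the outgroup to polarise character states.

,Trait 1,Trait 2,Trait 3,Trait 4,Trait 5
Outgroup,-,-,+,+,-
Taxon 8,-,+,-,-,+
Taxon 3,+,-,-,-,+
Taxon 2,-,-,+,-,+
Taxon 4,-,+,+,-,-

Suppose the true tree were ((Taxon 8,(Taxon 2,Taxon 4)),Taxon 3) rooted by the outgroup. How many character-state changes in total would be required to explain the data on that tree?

8

Map each character onto ((Taxon 8,(Taxon 2,Taxon 4)),Taxon 3) (rooted by Outgroup) and count the minimum state changes it requires (Fitch parsimony):
Trait 1: 1; Trait 2: 2; Trait 3: 2; Trait 4: 1; Trait 5: 2.
Total tree length = 8.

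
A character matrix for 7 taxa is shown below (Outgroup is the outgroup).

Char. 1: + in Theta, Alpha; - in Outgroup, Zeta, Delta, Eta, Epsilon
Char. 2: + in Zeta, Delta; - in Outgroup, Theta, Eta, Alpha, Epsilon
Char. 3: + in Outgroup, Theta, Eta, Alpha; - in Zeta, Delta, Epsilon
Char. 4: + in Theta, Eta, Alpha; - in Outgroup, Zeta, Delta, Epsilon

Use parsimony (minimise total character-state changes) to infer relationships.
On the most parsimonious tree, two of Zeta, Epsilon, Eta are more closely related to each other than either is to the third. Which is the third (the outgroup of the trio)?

Character polarity is set by the outgroup: the derived state is whichever differs from the outgroup's state, so for Char. 3 the derived state is '-', and for the remaining characters it is '+'.
Char. 1: derived state '+' in Alpha and Theta only — synapomorphy for {Alpha, Theta}.
Char. 2: derived state '+' in Delta and Zeta only — synapomorphy for {Delta, Zeta}.
Char. 3 (derived state '-') is shared by Delta, Epsilon, and Zeta — a synapomorphy uniting that clade.
Only Alpha, Eta, and Theta show the derived state '+' for Char. 4, supporting them as a clade.
Most parsimonious ingroup topology: (((Theta,Alpha),Eta),((Zeta,Delta),Epsilon)).
Epsilon and Zeta share a more recent common ancestor with each other than either does with Eta, so Eta is the least closely related of the three.

Eta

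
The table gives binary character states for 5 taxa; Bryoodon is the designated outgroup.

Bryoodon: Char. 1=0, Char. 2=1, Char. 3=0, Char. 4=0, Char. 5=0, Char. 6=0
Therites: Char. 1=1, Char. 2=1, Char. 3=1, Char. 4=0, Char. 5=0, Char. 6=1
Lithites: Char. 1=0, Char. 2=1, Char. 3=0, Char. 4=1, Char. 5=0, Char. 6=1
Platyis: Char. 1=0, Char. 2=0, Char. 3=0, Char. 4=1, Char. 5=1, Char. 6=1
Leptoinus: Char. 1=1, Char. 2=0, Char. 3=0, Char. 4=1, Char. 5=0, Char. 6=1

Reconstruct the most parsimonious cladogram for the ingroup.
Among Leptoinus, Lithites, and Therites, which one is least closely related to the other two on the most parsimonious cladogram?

Therites

Character polarity is set by the outgroup: the derived state is whichever differs from the outgroup's state, so for Char. 2 the derived state is '0', and for the remaining characters it is '1'.
Char. 1 groups Leptoinus and Therites, which is incompatible with the clades supported by the remaining characters; treating it as convergent (homoplasy) costs fewer steps than any alternative tree.
Char. 2: derived state '0' in Leptoinus and Platyis only — synapomorphy for {Leptoinus, Platyis}.
Char. 3: derived state '1' in Therites only — an autapomorphy, so it tells us nothing about relationships among taxa.
Char. 4: derived state '1' in Leptoinus, Lithites, and Platyis only — synapomorphy for {Leptoinus, Lithites, Platyis}.
Char. 5: derived state '1' in Platyis only — an autapomorphy, so it tells us nothing about relationships among taxa.
Char. 6 (derived state '1') is shared by all ingroup taxa — unites the whole ingroup.
Most parsimonious ingroup topology: (Therites,(Lithites,(Platyis,Leptoinus))).
Leptoinus and Lithites share a more recent common ancestor with each other than either does with Therites, so Therites is the least closely related of the three.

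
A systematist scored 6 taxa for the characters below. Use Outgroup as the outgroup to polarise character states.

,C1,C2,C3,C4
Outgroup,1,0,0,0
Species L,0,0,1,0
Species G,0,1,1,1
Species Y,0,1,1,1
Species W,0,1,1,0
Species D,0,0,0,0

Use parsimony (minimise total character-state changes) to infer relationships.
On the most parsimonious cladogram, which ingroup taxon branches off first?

Species D

Character polarity is set by the outgroup: the derived state is whichever differs from the outgroup's state, so for C1 the derived state is '0', and for the remaining characters it is '1'.
All ingroup taxa share the derived state '0' for C1; it defines the ingroup but does not resolve relationships within it.
C2: derived state '1' in Species G, Species W, and Species Y only — synapomorphy for {Species G, Species W, Species Y}.
C3 (derived state '1') is shared by Species G, Species L, Species W, and Species Y — a synapomorphy uniting that clade.
C4: derived state '1' in Species G and Species Y only — synapomorphy for {Species G, Species Y}.
Most parsimonious ingroup topology: ((Species L,((Species G,Species Y),Species W)),Species D).
Species D is sister to the clade containing all other ingroup taxa, so it is the earliest-diverging (most basal) ingroup lineage.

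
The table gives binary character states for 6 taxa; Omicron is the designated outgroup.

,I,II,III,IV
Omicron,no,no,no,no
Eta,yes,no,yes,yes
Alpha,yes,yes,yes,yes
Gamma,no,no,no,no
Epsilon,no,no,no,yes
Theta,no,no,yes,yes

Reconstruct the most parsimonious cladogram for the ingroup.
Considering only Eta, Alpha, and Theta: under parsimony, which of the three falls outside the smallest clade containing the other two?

Theta

The outgroup has state 'no' for every character, so 'yes' is the derived state throughout.
Only Alpha and Eta show the derived state 'yes' for I, supporting them as a clade.
II: derived state 'yes' in Alpha only — an autapomorphy, so it tells us nothing about relationships among taxa.
Only Alpha, Eta, and Theta show the derived state 'yes' for III, supporting them as a clade.
Only Alpha, Epsilon, Eta, and Theta show the derived state 'yes' for IV, supporting them as a clade.
Most parsimonious ingroup topology: ((((Eta,Alpha),Theta),Epsilon),Gamma).
Eta and Alpha share a more recent common ancestor with each other than either does with Theta, so Theta is the least closely related of the three.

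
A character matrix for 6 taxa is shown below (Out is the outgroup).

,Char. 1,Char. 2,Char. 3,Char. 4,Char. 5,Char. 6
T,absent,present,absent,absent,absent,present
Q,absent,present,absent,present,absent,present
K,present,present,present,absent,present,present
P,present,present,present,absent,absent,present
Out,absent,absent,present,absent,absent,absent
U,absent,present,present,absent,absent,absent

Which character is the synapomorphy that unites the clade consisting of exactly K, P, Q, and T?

Char. 6

Character polarity is set by the outgroup: the derived state is whichever differs from the outgroup's state, so for Char. 3 the derived state is 'absent', and for the remaining characters it is 'present'.
Char. 1: derived state 'present' in K and P only — synapomorphy for {K, P}.
Char. 2 (derived state 'present') is shared by all ingroup taxa — unites the whole ingroup.
Char. 3 (derived state 'absent') is shared by Q and T — a synapomorphy uniting that clade.
Char. 4 (derived state 'present') is unique to Q (autapomorphy; uninformative for grouping).
Char. 5: derived state 'present' in K only — an autapomorphy, so it tells us nothing about relationships among taxa.
Only K, P, Q, and T show the derived state 'present' for Char. 6, supporting them as a clade.
Most parsimonious ingroup topology: (((Q,T),(K,P)),U).
The clade {K, P, Q, T} is supported by Char. 6: its derived state 'present' occurs in exactly those taxa and in no other taxon (including the outgroup).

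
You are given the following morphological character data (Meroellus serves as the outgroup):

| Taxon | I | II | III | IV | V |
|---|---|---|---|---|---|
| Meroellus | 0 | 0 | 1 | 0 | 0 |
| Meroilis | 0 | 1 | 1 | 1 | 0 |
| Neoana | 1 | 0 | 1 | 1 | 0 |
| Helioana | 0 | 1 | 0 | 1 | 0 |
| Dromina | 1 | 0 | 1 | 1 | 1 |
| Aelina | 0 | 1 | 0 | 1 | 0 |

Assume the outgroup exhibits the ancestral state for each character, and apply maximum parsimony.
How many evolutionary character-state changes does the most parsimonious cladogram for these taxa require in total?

Character polarity is set by the outgroup: the derived state is whichever differs from the outgroup's state, so for III the derived state is '0', and for the remaining characters it is '1'.
Only Dromina and Neoana show the derived state '1' for I, supporting them as a clade.
II (derived state '1') is shared by Aelina, Helioana, and Meroilis — a synapomorphy uniting that clade.
III (derived state '0') is shared by Aelina and Helioana — a synapomorphy uniting that clade.
IV (derived state '1') is shared by all ingroup taxa — unites the whole ingroup.
V (derived state '1') is unique to Dromina (autapomorphy; uninformative for grouping).
Most parsimonious ingroup topology: ((Meroilis,(Helioana,Aelina)),(Neoana,Dromina)).
Changes per character on this tree: I: 1; II: 1; III: 1; IV: 1; V: 1.
Total = 5.

5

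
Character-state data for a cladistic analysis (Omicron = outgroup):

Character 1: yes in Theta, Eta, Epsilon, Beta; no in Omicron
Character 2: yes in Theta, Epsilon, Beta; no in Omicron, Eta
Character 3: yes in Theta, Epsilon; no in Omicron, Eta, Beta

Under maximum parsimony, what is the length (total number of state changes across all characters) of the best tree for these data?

3

The outgroup has state 'no' for every character, so 'yes' is the derived state throughout.
Character 1 (derived state 'yes') is shared by all ingroup taxa — unites the whole ingroup.
Only Beta, Epsilon, and Theta show the derived state 'yes' for Character 2, supporting them as a clade.
Character 3: derived state 'yes' in Epsilon and Theta only — synapomorphy for {Epsilon, Theta}.
Most parsimonious ingroup topology: ((Beta,(Epsilon,Theta)),Eta).
Changes per character on this tree: Character 1: 1; Character 2: 1; Character 3: 1.
Total = 3.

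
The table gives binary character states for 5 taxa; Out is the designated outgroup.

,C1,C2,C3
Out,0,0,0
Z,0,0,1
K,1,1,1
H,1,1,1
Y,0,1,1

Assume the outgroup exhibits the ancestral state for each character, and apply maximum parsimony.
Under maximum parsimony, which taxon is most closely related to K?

H

The outgroup has state '0' for every character, so '1' is the derived state throughout.
Only H and K show the derived state '1' for C1, supporting them as a clade.
C2 (derived state '1') is shared by H, K, and Y — a synapomorphy uniting that clade.
All ingroup taxa share the derived state '1' for C3; it defines the ingroup but does not resolve relationships within it.
Most parsimonious ingroup topology: (Z,((K,H),Y)).
K and H form a cherry on this tree, so they are sister taxa.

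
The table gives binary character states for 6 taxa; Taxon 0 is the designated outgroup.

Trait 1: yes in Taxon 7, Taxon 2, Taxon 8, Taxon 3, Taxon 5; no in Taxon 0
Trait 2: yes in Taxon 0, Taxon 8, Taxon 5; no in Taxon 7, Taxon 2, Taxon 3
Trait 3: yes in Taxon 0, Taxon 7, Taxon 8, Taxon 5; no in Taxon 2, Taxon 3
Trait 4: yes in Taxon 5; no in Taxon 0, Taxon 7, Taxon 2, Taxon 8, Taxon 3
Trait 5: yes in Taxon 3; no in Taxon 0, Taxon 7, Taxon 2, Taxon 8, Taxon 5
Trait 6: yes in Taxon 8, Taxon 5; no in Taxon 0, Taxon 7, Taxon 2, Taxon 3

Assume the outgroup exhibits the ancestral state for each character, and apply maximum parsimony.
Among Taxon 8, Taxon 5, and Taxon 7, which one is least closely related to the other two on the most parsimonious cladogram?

Character polarity is set by the outgroup: the derived state is whichever differs from the outgroup's state, so for Trait 2, Trait 3 the derived state is 'no', and for the remaining characters it is 'yes'.
Trait 1 (derived state 'yes') is shared by all ingroup taxa — unites the whole ingroup.
Trait 2 (derived state 'no') is shared by Taxon 2, Taxon 3, and Taxon 7 — a synapomorphy uniting that clade.
Trait 3 (derived state 'no') is shared by Taxon 2 and Taxon 3 — a synapomorphy uniting that clade.
Trait 4: derived state 'yes' in Taxon 5 only — an autapomorphy, so it tells us nothing about relationships among taxa.
Trait 5 (derived state 'yes') is unique to Taxon 3 (autapomorphy; uninformative for grouping).
Trait 6 (derived state 'yes') is shared by Taxon 5 and Taxon 8 — a synapomorphy uniting that clade.
Most parsimonious ingroup topology: ((Taxon 7,(Taxon 2,Taxon 3)),(Taxon 8,Taxon 5)).
Taxon 8 and Taxon 5 share a more recent common ancestor with each other than either does with Taxon 7, so Taxon 7 is the least closely related of the three.

Taxon 7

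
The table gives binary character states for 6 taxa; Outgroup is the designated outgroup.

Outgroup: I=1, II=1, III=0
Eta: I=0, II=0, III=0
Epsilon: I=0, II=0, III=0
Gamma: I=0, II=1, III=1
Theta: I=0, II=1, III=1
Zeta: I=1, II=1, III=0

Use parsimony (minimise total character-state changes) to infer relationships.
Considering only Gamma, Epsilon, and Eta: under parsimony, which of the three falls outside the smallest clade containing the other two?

Gamma

Character polarity is set by the outgroup: the derived state is whichever differs from the outgroup's state, so for I, II the derived state is '0', and for the remaining characters it is '1'.
Only Epsilon, Eta, Gamma, and Theta show the derived state '0' for I, supporting them as a clade.
II (derived state '0') is shared by Epsilon and Eta — a synapomorphy uniting that clade.
III: derived state '1' in Gamma and Theta only — synapomorphy for {Gamma, Theta}.
Most parsimonious ingroup topology: (((Eta,Epsilon),(Gamma,Theta)),Zeta).
Epsilon and Eta share a more recent common ancestor with each other than either does with Gamma, so Gamma is the least closely related of the three.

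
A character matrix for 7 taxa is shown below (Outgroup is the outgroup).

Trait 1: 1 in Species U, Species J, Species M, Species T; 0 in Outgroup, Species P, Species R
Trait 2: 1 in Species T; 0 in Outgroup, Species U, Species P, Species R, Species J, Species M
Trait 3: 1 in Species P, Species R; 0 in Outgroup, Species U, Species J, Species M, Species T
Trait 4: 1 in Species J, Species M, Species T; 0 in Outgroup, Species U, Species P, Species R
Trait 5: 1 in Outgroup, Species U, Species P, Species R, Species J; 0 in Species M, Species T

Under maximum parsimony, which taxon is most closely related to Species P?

Character polarity is set by the outgroup: the derived state is whichever differs from the outgroup's state, so for Trait 5 the derived state is '0', and for the remaining characters it is '1'.
Trait 1: derived state '1' in Species J, Species M, Species T, and Species U only — synapomorphy for {Species J, Species M, Species T, Species U}.
Trait 2 (derived state '1') is unique to Species T (autapomorphy; uninformative for grouping).
Trait 3 (derived state '1') is shared by Species P and Species R — a synapomorphy uniting that clade.
Only Species J, Species M, and Species T show the derived state '1' for Trait 4, supporting them as a clade.
Trait 5 (derived state '0') is shared by Species M and Species T — a synapomorphy uniting that clade.
Most parsimonious ingroup topology: ((Species U,(Species J,(Species M,Species T))),(Species P,Species R)).
Species P and Species R form a cherry on this tree, so they are sister taxa.

Species R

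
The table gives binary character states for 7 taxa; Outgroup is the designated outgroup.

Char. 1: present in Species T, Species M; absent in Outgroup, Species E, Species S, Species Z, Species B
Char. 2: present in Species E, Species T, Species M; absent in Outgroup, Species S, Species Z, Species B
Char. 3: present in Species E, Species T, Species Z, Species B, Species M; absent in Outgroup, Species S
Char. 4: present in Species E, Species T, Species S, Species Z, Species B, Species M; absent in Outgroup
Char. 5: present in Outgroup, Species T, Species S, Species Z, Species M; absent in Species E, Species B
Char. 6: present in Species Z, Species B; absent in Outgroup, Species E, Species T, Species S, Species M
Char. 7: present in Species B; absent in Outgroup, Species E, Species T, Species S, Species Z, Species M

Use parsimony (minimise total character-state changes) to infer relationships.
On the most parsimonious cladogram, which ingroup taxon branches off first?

Species S

Character polarity is set by the outgroup: the derived state is whichever differs from the outgroup's state, so for Char. 5 the derived state is 'absent', and for the remaining characters it is 'present'.
Only Species M and Species T show the derived state 'present' for Char. 1, supporting them as a clade.
Char. 2: derived state 'present' in Species E, Species M, and Species T only — synapomorphy for {Species E, Species M, Species T}.
Char. 3: derived state 'present' in Species B, Species E, Species M, Species T, and Species Z only — synapomorphy for {Species B, Species E, Species M, Species T, Species Z}.
Char. 4 (derived state 'present') is shared by all ingroup taxa — unites the whole ingroup.
Char. 5 (state 'absent') occurs in Species B and Species E but conflicts with the nesting implied by the other characters — most parsimoniously interpreted as homoplasy.
Char. 6 (derived state 'present') is shared by Species B and Species Z — a synapomorphy uniting that clade.
Char. 7: derived state 'present' in Species B only — an autapomorphy, so it tells us nothing about relationships among taxa.
Most parsimonious ingroup topology: (((Species E,(Species T,Species M)),(Species Z,Species B)),Species S).
Species S is sister to the clade containing all other ingroup taxa, so it is the earliest-diverging (most basal) ingroup lineage.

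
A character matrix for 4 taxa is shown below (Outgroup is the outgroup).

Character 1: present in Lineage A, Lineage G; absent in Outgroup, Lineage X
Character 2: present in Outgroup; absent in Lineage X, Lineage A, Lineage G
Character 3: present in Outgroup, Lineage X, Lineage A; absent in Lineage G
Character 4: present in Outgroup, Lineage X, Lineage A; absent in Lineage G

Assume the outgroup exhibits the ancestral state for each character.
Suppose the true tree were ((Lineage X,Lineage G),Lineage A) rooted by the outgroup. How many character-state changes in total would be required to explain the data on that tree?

5

Map each character onto ((Lineage X,Lineage G),Lineage A) (rooted by Outgroup) and count the minimum state changes it requires (Fitch parsimony):
Character 1: 2; Character 2: 1; Character 3: 1; Character 4: 1.
Total tree length = 5.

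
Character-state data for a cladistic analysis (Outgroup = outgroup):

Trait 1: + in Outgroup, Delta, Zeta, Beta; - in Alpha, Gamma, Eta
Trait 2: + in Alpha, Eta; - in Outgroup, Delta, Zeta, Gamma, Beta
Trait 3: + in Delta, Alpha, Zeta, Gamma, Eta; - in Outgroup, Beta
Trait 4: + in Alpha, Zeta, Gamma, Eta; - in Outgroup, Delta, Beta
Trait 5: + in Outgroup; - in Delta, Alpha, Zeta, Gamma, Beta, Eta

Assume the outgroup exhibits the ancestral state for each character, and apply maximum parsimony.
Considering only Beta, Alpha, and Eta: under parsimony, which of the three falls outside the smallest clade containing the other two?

Character polarity is set by the outgroup: the derived state is whichever differs from the outgroup's state, so for Trait 1, Trait 5 the derived state is '-', and for the remaining characters it is '+'.
Trait 1: derived state '-' in Alpha, Eta, and Gamma only — synapomorphy for {Alpha, Eta, Gamma}.
Only Alpha and Eta show the derived state '+' for Trait 2, supporting them as a clade.
Only Alpha, Delta, Eta, Gamma, and Zeta show the derived state '+' for Trait 3, supporting them as a clade.
Trait 4: derived state '+' in Alpha, Eta, Gamma, and Zeta only — synapomorphy for {Alpha, Eta, Gamma, Zeta}.
Trait 5 (derived state '-') is shared by all ingroup taxa — unites the whole ingroup.
Most parsimonious ingroup topology: ((Delta,(((Alpha,Eta),Gamma),Zeta)),Beta).
Eta and Alpha share a more recent common ancestor with each other than either does with Beta, so Beta is the least closely related of the three.

Beta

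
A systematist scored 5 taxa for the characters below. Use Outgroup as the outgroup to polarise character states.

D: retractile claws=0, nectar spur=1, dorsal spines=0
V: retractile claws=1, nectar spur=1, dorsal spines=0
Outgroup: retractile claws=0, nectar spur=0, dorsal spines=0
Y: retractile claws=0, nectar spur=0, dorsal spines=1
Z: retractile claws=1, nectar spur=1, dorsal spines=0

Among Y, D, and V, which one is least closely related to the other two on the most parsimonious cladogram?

Y

The outgroup has state '0' for every character, so '1' is the derived state throughout.
retractile claws (derived state '1') is shared by V and Z — a synapomorphy uniting that clade.
nectar spur (derived state '1') is shared by D, V, and Z — a synapomorphy uniting that clade.
dorsal spines: derived state '1' in Y only — an autapomorphy, so it tells us nothing about relationships among taxa.
Most parsimonious ingroup topology: (Y,(D,(V,Z))).
V and D share a more recent common ancestor with each other than either does with Y, so Y is the least closely related of the three.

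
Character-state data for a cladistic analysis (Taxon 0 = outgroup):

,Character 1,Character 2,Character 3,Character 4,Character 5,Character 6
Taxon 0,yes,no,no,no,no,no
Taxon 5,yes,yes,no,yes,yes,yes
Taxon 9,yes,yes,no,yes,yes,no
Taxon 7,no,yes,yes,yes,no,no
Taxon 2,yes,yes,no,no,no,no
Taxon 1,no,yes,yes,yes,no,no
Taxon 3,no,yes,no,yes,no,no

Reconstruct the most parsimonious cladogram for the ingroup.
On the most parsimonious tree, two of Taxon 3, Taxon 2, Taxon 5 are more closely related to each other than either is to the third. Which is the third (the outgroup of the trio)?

Taxon 2

Character polarity is set by the outgroup: the derived state is whichever differs from the outgroup's state, so for Character 1 the derived state is 'no', and for the remaining characters it is 'yes'.
Character 1: derived state 'no' in Taxon 1, Taxon 3, and Taxon 7 only — synapomorphy for {Taxon 1, Taxon 3, Taxon 7}.
All ingroup taxa share the derived state 'yes' for Character 2; it defines the ingroup but does not resolve relationships within it.
Only Taxon 1 and Taxon 7 show the derived state 'yes' for Character 3, supporting them as a clade.
Character 4 (derived state 'yes') is shared by Taxon 1, Taxon 3, Taxon 5, Taxon 7, and Taxon 9 — a synapomorphy uniting that clade.
Character 5 (derived state 'yes') is shared by Taxon 5 and Taxon 9 — a synapomorphy uniting that clade.
Character 6: derived state 'yes' in Taxon 5 only — an autapomorphy, so it tells us nothing about relationships among taxa.
Most parsimonious ingroup topology: (((Taxon 5,Taxon 9),((Taxon 7,Taxon 1),Taxon 3)),Taxon 2).
Taxon 3 and Taxon 5 share a more recent common ancestor with each other than either does with Taxon 2, so Taxon 2 is the least closely related of the three.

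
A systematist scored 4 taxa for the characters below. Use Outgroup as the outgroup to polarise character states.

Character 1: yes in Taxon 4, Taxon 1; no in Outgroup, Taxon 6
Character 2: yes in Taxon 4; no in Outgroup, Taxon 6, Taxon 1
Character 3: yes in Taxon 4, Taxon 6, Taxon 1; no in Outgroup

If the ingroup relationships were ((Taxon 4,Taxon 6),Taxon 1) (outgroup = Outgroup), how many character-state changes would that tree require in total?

4

Map each character onto ((Taxon 4,Taxon 6),Taxon 1) (rooted by Outgroup) and count the minimum state changes it requires (Fitch parsimony):
Character 1: 2; Character 2: 1; Character 3: 1.
Total tree length = 4.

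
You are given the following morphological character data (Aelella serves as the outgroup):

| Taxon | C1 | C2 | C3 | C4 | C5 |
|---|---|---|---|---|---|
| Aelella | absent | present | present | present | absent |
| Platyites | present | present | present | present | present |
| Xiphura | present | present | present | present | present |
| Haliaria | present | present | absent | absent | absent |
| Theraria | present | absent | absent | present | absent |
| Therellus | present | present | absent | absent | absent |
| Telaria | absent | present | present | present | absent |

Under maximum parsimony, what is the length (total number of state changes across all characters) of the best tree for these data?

5

Character polarity is set by the outgroup: the derived state is whichever differs from the outgroup's state, so for C2, C3, C4 the derived state is 'absent', and for the remaining characters it is 'present'.
Only Haliaria, Platyites, Theraria, Therellus, and Xiphura show the derived state 'present' for C1, supporting them as a clade.
C2: derived state 'absent' in Theraria only — an autapomorphy, so it tells us nothing about relationships among taxa.
C3: derived state 'absent' in Haliaria, Theraria, and Therellus only — synapomorphy for {Haliaria, Theraria, Therellus}.
Only Haliaria and Therellus show the derived state 'absent' for C4, supporting them as a clade.
C5 (derived state 'present') is shared by Platyites and Xiphura — a synapomorphy uniting that clade.
Most parsimonious ingroup topology: (((Platyites,Xiphura),((Haliaria,Therellus),Theraria)),Telaria).
Changes per character on this tree: C1: 1; C2: 1; C3: 1; C4: 1; C5: 1.
Total = 5.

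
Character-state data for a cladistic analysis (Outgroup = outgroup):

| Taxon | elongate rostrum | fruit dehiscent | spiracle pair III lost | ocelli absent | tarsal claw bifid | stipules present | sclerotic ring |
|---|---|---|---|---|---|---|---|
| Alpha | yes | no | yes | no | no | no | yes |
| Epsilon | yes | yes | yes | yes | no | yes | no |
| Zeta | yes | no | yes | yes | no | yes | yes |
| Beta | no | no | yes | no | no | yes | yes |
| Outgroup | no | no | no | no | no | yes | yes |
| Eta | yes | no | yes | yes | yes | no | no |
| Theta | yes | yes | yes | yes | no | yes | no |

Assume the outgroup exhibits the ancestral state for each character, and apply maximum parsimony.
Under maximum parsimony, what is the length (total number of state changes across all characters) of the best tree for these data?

8

Character polarity is set by the outgroup: the derived state is whichever differs from the outgroup's state, so for stipules present, sclerotic ring the derived state is 'no', and for the remaining characters it is 'yes'.
Only Alpha, Epsilon, Eta, Theta, and Zeta show the derived state 'yes' for elongate rostrum, supporting them as a clade.
fruit dehiscent (derived state 'yes') is shared by Epsilon and Theta — a synapomorphy uniting that clade.
All ingroup taxa share the derived state 'yes' for spiracle pair III lost; it defines the ingroup but does not resolve relationships within it.
ocelli absent: derived state 'yes' in Epsilon, Eta, Theta, and Zeta only — synapomorphy for {Epsilon, Eta, Theta, Zeta}.
tarsal claw bifid: derived state 'yes' in Eta only — an autapomorphy, so it tells us nothing about relationships among taxa.
stipules present (state 'no') occurs in Alpha and Eta but conflicts with the nesting implied by the other characters — most parsimoniously interpreted as homoplasy.
sclerotic ring (derived state 'no') is shared by Epsilon, Eta, and Theta — a synapomorphy uniting that clade.
Most parsimonious ingroup topology: ((((Eta,(Theta,Epsilon)),Zeta),Alpha),Beta).
Changes per character on this tree: elongate rostrum: 1; fruit dehiscent: 1; spiracle pair III lost: 1; ocelli absent: 1; tarsal claw bifid: 1; stipules present: 2; sclerotic ring: 1.
Total = 8.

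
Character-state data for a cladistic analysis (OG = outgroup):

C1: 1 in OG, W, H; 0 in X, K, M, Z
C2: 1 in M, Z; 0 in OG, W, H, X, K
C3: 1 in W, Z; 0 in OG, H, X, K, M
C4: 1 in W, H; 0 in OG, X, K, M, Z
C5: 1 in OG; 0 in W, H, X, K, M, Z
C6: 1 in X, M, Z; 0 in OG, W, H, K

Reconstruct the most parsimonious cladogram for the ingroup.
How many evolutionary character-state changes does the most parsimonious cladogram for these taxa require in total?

Character polarity is set by the outgroup: the derived state is whichever differs from the outgroup's state, so for C1, C5 the derived state is '0', and for the remaining characters it is '1'.
C1 (derived state '0') is shared by K, M, X, and Z — a synapomorphy uniting that clade.
Only M and Z show the derived state '1' for C2, supporting them as a clade.
C3 groups W and Z, which is incompatible with the clades supported by the remaining characters; treating it as convergent (homoplasy) costs fewer steps than any alternative tree.
C4 (derived state '1') is shared by H and W — a synapomorphy uniting that clade.
All ingroup taxa share the derived state '0' for C5; it defines the ingroup but does not resolve relationships within it.
C6: derived state '1' in M, X, and Z only — synapomorphy for {M, X, Z}.
Most parsimonious ingroup topology: ((W,H),((X,(M,Z)),K)).
Changes per character on this tree: C1: 1; C2: 1; C3: 2; C4: 1; C5: 1; C6: 1.
Total = 7.

7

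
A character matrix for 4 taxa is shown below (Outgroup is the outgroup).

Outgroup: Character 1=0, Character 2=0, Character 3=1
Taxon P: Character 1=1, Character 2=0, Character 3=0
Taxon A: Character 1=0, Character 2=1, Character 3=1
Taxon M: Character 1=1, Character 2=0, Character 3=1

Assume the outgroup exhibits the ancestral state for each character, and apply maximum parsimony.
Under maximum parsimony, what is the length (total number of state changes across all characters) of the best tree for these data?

3

Character polarity is set by the outgroup: the derived state is whichever differs from the outgroup's state, so for Character 3 the derived state is '0', and for the remaining characters it is '1'.
Character 1 (derived state '1') is shared by Taxon M and Taxon P — a synapomorphy uniting that clade.
Character 2 (derived state '1') is unique to Taxon A (autapomorphy; uninformative for grouping).
Character 3: derived state '0' in Taxon P only — an autapomorphy, so it tells us nothing about relationships among taxa.
Most parsimonious ingroup topology: ((Taxon P,Taxon M),Taxon A).
Changes per character on this tree: Character 1: 1; Character 2: 1; Character 3: 1.
Total = 3.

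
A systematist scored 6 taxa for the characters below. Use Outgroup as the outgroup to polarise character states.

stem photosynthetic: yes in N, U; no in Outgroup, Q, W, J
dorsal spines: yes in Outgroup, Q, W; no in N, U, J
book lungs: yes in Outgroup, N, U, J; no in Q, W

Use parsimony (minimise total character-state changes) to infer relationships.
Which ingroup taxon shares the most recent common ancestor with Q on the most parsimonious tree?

Character polarity is set by the outgroup: the derived state is whichever differs from the outgroup's state, so for dorsal spines, book lungs the derived state is 'no', and for the remaining characters it is 'yes'.
stem photosynthetic (derived state 'yes') is shared by N and U — a synapomorphy uniting that clade.
dorsal spines (derived state 'no') is shared by J, N, and U — a synapomorphy uniting that clade.
Only Q and W show the derived state 'no' for book lungs, supporting them as a clade.
Most parsimonious ingroup topology: (((N,U),J),(Q,W)).
Q and W form a cherry on this tree, so they are sister taxa.

W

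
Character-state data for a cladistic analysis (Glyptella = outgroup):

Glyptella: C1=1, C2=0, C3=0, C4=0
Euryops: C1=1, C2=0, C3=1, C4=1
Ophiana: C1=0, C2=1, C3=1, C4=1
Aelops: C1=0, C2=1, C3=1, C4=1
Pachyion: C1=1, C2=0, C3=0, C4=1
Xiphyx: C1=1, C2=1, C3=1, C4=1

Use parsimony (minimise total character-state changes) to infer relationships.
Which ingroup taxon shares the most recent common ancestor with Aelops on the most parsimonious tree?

Ophiana

Character polarity is set by the outgroup: the derived state is whichever differs from the outgroup's state, so for C1 the derived state is '0', and for the remaining characters it is '1'.
C1: derived state '0' in Aelops and Ophiana only — synapomorphy for {Aelops, Ophiana}.
C2: derived state '1' in Aelops, Ophiana, and Xiphyx only — synapomorphy for {Aelops, Ophiana, Xiphyx}.
C3: derived state '1' in Aelops, Euryops, Ophiana, and Xiphyx only — synapomorphy for {Aelops, Euryops, Ophiana, Xiphyx}.
C4 (derived state '1') is shared by all ingroup taxa — unites the whole ingroup.
Most parsimonious ingroup topology: ((Euryops,((Ophiana,Aelops),Xiphyx)),Pachyion).
Aelops and Ophiana form a cherry on this tree, so they are sister taxa.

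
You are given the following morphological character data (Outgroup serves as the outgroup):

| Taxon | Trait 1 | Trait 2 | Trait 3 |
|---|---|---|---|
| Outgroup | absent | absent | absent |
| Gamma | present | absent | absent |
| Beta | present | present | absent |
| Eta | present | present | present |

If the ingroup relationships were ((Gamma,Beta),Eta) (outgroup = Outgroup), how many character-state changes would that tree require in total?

4

Map each character onto ((Gamma,Beta),Eta) (rooted by Outgroup) and count the minimum state changes it requires (Fitch parsimony):
Trait 1: 1; Trait 2: 2; Trait 3: 1.
Total tree length = 4.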